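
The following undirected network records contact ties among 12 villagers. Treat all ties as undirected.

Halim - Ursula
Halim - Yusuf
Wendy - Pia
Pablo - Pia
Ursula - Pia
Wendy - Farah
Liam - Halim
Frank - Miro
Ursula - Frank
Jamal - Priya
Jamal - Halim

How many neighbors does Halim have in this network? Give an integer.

4

Halim is directly tied to Jamal, Liam, Ursula, and Yusuf. That is 4 neighbors, so the degree of Halim is 4.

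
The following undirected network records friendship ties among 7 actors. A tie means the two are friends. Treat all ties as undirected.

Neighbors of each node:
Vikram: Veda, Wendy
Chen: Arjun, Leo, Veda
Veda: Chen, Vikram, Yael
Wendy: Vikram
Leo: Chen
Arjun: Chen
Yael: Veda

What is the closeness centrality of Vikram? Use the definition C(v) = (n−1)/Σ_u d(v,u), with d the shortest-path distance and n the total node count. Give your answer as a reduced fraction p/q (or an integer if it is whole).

1/2

Distances from Vikram: Arjun:3, Chen:2, Leo:3, Veda:1, Wendy:1, Yael:2. Sum = 12.
n = 7, so closeness = 6/12 = 1/2.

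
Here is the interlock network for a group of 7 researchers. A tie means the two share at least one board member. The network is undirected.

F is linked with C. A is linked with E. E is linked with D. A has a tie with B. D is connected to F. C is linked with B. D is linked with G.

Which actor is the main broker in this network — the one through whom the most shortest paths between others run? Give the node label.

Unnormalized betweenness of each node: A:5/2, B:2, C:5/2, D:7, E:7/2, F:7/2, G:0.
D has the largest value, 7, making it the main broker — the node through which the most shortest paths run.

D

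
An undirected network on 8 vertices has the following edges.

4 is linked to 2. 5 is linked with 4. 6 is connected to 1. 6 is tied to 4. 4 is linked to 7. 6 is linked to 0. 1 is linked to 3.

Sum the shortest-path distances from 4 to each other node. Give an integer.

Distances from 4: 0:2, 1:2, 2:1, 3:3, 5:1, 6:1, 7:1.
Sum = 2 + 2 + 1 + 3 + 1 + 1 + 1 = 11.

11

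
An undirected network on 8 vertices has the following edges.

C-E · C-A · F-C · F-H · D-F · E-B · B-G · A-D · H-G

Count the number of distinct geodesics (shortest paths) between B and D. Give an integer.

The shortest distance is 4. The length-4 paths are: B–G–H–F–D; B–E–C–F–D; B–E–C–A–D.
That gives 3 distinct shortest paths.

3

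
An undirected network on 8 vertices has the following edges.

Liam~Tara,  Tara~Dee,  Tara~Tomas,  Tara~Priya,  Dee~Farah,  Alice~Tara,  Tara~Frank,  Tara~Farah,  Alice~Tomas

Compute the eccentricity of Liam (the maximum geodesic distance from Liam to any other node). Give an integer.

Distances from Liam: Alice:2, Dee:2, Farah:2, Frank:2, Priya:2, Tara:1, Tomas:2.
The largest is 2 (to Dee, Frank, Farah, Tomas, Priya, and Alice), so the eccentricity of Liam is 2.

2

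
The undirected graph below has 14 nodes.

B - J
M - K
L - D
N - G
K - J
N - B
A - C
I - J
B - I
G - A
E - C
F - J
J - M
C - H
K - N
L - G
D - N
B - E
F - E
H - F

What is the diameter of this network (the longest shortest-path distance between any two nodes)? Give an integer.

5

Eccentricity of each node (its greatest distance to any other): A:4, B:3, C:4, D:5, E:4, F:5, G:4, H:5, I:4, J:4, K:4, L:5, M:4, N:4.
The maximum eccentricity is 5, realized for instance by the pair D–H via D – N – B – E – C – H. So the diameter is 5.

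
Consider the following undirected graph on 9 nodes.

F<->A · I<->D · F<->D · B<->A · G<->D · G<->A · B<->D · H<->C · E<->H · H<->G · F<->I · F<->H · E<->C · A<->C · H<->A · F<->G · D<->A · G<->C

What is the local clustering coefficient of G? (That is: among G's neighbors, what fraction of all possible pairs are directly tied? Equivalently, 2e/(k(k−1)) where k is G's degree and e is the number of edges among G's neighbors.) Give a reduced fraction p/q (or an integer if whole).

7/10

G's neighbors: A, C, D, F, and H (k = 5).
Possible neighbor pairs: C(5,2) = 10. Edges among them: A–C, A–D, A–F, A–H, C–H, D–F, F–H → e = 7.
Clustering(G) = 7/10.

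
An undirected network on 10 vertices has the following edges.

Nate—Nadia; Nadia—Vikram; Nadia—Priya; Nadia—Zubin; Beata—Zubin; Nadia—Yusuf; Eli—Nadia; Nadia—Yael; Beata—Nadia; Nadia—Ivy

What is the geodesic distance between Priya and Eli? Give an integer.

2

One shortest route is Priya – Nadia – Eli, which uses 2 edges, and Priya and Eli are not directly tied, so nothing shorter exists. So d(Priya,Eli) = 2.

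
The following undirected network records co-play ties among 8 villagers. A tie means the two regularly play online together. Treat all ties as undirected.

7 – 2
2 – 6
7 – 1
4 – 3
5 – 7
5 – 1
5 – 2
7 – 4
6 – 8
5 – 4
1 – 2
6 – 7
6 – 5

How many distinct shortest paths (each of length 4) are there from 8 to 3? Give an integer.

The shortest distance is 4. The length-4 paths are: 8–6–5–4–3; 8–6–7–4–3.
That gives 2 distinct shortest paths.

2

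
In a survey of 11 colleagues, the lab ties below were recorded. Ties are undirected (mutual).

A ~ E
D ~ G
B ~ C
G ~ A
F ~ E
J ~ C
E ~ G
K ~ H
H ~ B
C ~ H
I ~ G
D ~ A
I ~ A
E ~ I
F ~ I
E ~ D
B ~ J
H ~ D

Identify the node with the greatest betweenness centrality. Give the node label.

H

Unnormalized betweenness of each node: A:2, B:4, C:4, D:25, E:9, F:0, G:2, H:27, I:1, J:0, K:0.
H has the largest value, 27, making it the main broker — the node through which the most shortest paths run.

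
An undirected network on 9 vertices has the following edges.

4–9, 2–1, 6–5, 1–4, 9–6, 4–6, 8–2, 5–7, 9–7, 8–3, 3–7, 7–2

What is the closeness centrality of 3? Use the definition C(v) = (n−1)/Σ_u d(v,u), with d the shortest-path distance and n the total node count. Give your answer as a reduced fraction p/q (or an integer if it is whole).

8/17

Distances from 3: 1:3, 2:2, 4:3, 5:2, 6:3, 7:1, 8:1, 9:2. Sum = 17.
n = 9, so closeness = 8/17.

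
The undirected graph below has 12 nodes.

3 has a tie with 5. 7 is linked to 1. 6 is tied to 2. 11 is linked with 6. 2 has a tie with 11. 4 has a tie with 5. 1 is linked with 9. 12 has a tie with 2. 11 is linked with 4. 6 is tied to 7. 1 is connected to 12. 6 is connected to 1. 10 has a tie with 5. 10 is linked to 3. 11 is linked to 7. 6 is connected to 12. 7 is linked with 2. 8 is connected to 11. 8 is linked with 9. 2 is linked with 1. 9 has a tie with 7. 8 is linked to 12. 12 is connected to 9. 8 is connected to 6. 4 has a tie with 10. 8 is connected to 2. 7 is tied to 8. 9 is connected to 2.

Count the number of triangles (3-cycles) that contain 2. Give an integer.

15

2's neighbors: 1, 6, 7, 8, 9, 11, and 12.
Neighbor pairs that are themselves tied: 2–1–6; 2–1–7; 2–1–9; 2–1–12; 2–6–7; 2–6–8; 2–6–11; 2–6–12; 2–7–8; 2–7–9; 2–7–11; 2–8–9; 2–8–11; 2–8–12; 2–9–12. Each forms one triangle with 2, for 15 in total.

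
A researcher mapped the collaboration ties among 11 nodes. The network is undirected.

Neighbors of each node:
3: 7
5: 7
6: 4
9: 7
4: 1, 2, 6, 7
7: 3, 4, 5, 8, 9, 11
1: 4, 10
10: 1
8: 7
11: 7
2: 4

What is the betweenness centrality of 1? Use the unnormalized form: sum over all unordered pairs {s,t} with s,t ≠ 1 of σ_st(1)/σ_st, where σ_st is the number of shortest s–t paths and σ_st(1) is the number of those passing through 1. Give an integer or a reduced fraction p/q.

Pairs whose geodesics pass through 1 — 3–10: 1; 2–10: 1; 5–10: 1; 8–10: 1; 11–10: 1; 6–10: 1; 10–7: 1; 10–9: 1; 10–4: 1.
All other pairs contribute 0.
Summing the contributions gives betweenness(1) = 9.

9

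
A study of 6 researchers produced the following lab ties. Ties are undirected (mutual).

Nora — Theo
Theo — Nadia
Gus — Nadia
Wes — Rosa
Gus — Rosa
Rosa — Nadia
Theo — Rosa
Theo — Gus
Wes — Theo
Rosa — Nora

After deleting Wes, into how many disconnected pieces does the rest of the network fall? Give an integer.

1

Wes's neighbors (Rosa and Theo) remain reachable from one another through other ties, so the rest of the network stays in one piece.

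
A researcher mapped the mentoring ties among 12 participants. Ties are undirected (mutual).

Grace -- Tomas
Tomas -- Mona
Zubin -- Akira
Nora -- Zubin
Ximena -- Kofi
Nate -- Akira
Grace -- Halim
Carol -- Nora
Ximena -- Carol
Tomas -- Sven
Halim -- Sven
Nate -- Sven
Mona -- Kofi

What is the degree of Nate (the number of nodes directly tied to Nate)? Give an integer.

2

Nate is directly tied to Akira and Sven. That is 2 neighbors, so the degree of Nate is 2.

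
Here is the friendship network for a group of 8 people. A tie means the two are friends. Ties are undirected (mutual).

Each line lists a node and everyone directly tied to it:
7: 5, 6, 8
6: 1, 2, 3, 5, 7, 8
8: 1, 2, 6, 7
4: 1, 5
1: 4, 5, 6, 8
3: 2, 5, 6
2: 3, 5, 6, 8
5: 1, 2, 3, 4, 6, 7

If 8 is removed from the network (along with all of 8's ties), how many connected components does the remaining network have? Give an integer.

8's neighbors (1, 2, 6, and 7) remain reachable from one another through other ties, so the rest of the network stays in one piece.

1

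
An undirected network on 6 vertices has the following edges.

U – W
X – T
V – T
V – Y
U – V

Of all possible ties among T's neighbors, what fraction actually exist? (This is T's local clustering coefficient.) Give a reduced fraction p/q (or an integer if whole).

T's neighbors: V and X (k = 2).
Possible neighbor pairs: C(2,2) = 1. Edges among them: none → e = 0.
Clustering(T) = 0/1.

0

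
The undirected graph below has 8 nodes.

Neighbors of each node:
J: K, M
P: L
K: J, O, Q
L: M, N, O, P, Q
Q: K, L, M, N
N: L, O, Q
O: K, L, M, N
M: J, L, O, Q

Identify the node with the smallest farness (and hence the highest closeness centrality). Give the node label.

Farness (sum of distances to all others) for each node — J:14, K:12, L:9, M:10, N:12, O:10, P:15, Q:10.
The smallest farness is 9, for L, so L has the highest closeness.

L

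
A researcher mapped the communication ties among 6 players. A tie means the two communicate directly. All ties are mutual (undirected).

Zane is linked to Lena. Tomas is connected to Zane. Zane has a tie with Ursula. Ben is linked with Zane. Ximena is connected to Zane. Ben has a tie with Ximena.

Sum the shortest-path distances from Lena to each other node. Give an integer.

9

Distances from Lena: Ben:2, Tomas:2, Ursula:2, Ximena:2, Zane:1.
Sum = 2 + 2 + 2 + 2 + 1 = 9.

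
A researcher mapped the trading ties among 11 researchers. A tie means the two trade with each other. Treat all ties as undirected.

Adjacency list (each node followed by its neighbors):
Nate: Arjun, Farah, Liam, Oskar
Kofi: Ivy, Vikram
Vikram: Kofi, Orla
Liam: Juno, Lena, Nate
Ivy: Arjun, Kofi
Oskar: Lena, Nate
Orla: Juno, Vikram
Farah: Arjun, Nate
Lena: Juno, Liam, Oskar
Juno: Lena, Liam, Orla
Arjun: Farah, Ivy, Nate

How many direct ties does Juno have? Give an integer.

3

Juno is directly tied to Lena, Liam, and Orla. That is 3 neighbors, so the degree of Juno is 3.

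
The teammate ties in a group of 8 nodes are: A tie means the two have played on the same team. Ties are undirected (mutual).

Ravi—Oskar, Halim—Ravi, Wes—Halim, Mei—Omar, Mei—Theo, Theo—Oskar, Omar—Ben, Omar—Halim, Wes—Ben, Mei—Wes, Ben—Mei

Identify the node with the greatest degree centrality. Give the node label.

Mei

Degrees — Ben:3, Halim:3, Mei:4, Omar:3, Oskar:2, Ravi:2, Theo:2, Wes:3.
The maximum is 4, attained only by Mei.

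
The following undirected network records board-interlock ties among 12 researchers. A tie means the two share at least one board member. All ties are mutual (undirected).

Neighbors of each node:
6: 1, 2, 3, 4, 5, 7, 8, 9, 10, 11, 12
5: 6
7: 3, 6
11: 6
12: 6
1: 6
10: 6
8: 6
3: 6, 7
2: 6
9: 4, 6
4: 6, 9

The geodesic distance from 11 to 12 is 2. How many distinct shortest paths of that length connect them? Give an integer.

1

The shortest distance is 2, and the only length-2 path is 11–6–12. So there is exactly 1 shortest path.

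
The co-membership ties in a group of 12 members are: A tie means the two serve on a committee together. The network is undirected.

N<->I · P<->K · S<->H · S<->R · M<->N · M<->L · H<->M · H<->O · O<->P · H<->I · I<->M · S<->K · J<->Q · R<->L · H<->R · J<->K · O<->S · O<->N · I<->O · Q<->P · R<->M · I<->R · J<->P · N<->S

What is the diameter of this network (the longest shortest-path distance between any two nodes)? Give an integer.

Eccentricity of each node (its greatest distance to any other): H:3, I:3, J:4, K:3, L:5, M:4, N:3, O:3, P:4, Q:5, R:4, S:3.
The maximum eccentricity is 5, realized for instance by the pair Q–L via Q – P – O – H – M – L. So the diameter is 5.

5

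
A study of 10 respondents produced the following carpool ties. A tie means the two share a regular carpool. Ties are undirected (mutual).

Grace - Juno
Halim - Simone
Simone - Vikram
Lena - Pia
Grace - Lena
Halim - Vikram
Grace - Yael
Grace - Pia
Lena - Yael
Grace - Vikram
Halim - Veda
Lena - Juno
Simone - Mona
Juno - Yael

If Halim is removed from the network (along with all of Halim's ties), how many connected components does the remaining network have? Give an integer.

Without Halim, the remaining ties split the others into: {Grace, Juno, Lena, Mona, Pia, Simone, Vikram, Yael}; {Veda}.
That's 2 separate components.

2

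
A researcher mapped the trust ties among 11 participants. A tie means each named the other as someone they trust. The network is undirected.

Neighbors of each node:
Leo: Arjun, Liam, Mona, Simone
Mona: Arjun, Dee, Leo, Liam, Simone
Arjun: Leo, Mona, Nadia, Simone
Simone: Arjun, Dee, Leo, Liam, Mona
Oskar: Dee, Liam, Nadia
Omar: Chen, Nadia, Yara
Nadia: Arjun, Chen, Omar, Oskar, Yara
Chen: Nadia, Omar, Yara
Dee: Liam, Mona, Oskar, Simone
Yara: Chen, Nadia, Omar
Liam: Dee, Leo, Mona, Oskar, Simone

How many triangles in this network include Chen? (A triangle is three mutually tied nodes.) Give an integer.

Chen's neighbors: Nadia, Omar, and Yara.
Neighbor pairs that are themselves tied: Chen–Nadia–Omar; Chen–Nadia–Yara; Chen–Omar–Yara. Each forms one triangle with Chen, for 3 in total.

3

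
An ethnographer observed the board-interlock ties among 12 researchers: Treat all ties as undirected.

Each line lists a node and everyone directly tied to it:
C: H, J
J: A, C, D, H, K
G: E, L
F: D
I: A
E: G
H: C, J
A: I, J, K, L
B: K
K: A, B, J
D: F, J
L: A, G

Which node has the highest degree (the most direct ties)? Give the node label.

Degrees — A:4, B:1, C:2, D:2, E:1, F:1, G:2, H:2, I:1, J:5, K:3, L:2.
The maximum is 5, attained only by J.

J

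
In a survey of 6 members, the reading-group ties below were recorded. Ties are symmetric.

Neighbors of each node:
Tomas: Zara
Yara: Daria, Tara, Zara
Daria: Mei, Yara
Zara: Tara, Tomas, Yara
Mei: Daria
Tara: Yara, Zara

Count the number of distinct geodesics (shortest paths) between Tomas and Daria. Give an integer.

1

The shortest distance is 3, and the only length-3 path is Tomas–Zara–Yara–Daria. So there is exactly 1 shortest path.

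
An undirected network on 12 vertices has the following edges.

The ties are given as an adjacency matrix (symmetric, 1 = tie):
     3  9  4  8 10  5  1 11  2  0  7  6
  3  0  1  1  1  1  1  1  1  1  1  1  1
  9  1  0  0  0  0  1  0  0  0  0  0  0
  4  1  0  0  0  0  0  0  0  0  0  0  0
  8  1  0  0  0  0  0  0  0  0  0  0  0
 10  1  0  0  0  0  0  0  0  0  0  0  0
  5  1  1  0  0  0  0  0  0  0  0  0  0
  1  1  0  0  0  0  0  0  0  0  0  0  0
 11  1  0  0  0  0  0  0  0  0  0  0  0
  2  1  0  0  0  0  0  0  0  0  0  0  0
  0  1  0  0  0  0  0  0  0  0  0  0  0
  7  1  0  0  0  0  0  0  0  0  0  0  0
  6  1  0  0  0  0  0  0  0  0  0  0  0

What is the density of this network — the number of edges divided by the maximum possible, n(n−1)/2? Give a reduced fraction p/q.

There are 12 edges and 12 nodes, so the maximum possible is C(12,2) = 66.
Density = 12/66 = 2/11.

2/11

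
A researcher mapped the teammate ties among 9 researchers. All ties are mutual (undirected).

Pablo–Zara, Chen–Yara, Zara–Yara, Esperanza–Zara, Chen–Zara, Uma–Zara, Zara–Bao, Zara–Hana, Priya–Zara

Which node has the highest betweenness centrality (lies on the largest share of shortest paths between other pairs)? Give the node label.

Zara

Unnormalized betweenness of each node: Bao:0, Chen:0, Esperanza:0, Hana:0, Pablo:0, Priya:0, Uma:0, Yara:0, Zara:27.
Zara has the largest value, 27, making it the main broker — the node through which the most shortest paths run.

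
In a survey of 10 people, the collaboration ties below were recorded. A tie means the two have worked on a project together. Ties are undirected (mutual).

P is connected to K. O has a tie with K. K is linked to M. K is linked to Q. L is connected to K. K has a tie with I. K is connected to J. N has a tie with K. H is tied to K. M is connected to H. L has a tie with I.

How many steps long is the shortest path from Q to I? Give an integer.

One shortest route is Q – K – I, which uses 2 edges, and Q and I are not directly tied, so nothing shorter exists. So d(Q,I) = 2.

2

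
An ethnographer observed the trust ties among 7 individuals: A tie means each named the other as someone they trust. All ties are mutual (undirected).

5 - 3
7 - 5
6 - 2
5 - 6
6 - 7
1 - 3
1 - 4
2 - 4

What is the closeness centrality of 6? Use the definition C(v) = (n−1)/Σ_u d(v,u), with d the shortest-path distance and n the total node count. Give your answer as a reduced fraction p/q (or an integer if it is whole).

Distances from 6: 1:3, 2:1, 3:2, 4:2, 5:1, 7:1. Sum = 10.
n = 7, so closeness = 6/10 = 3/5.

3/5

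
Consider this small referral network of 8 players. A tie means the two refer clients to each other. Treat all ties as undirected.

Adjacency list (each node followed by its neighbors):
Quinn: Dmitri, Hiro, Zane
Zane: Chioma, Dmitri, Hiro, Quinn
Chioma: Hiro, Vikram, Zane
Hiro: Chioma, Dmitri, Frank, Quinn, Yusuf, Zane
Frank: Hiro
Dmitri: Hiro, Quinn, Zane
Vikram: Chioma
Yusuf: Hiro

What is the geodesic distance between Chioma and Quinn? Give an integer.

2

One shortest route is Chioma – Zane – Quinn, which uses 2 edges, and Chioma and Quinn are not directly tied, so nothing shorter exists. So d(Chioma,Quinn) = 2.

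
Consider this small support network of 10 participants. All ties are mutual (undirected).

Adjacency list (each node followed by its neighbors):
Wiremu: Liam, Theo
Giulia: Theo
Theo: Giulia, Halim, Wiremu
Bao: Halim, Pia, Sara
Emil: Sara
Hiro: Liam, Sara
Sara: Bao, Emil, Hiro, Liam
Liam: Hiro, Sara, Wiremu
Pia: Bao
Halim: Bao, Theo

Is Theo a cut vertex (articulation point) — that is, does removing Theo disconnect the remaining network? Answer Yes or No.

Yes

Removing Theo leaves {Bao, Emil, Halim, Hiro, Liam, Pia, Sara, and Wiremu} with no path to {Giulia}, so the network splits into 2 components. Theo is a cut vertex.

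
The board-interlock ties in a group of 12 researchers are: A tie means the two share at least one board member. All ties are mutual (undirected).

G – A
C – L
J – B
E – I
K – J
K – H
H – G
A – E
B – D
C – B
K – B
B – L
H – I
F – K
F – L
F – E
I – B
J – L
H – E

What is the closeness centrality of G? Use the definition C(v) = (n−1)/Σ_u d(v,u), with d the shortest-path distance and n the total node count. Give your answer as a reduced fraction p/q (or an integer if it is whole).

11/29

Distances from G: A:1, B:3, C:4, D:4, E:2, F:3, H:1, I:2, J:3, K:2, L:4. Sum = 29.
n = 12, so closeness = 11/29.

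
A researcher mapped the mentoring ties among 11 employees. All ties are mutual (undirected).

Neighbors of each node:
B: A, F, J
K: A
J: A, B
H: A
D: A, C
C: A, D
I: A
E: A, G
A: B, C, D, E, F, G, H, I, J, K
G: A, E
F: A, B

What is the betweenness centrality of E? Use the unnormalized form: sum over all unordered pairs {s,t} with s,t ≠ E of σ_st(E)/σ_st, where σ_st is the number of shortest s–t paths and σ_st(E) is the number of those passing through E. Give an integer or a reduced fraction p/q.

No shortest path between any pair of other nodes passes through E.
Summing the contributions gives betweenness(E) = 0.

0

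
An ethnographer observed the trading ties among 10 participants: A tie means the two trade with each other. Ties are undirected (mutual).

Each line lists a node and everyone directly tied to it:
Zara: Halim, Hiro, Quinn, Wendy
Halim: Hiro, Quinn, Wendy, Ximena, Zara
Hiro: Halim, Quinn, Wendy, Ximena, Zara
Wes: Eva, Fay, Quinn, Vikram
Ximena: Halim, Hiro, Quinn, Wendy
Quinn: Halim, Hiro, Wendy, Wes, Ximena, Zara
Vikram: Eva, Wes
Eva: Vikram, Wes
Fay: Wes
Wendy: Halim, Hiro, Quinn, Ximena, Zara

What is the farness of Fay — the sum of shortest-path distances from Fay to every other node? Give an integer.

Distances from Fay: Eva:2, Halim:3, Hiro:3, Quinn:2, Vikram:2, Wendy:3, Wes:1, Ximena:3, Zara:3.
Sum = 2 + 3 + 3 + 2 + 2 + 3 + 1 + 3 + 3 = 22.

22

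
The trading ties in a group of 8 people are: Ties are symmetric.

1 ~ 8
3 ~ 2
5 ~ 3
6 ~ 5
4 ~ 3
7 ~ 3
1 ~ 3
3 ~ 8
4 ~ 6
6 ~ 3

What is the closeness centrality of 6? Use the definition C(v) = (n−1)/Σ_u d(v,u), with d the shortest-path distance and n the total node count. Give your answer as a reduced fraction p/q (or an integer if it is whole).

7/11

Distances from 6: 1:2, 2:2, 3:1, 4:1, 5:1, 7:2, 8:2. Sum = 11.
n = 8, so closeness = 7/11.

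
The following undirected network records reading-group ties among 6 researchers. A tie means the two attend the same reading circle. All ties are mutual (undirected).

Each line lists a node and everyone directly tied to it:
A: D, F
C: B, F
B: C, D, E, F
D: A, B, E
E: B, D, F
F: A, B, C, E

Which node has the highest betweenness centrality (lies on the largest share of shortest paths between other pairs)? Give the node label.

F

Unnormalized betweenness of each node: A:1/3, B:11/6, C:0, D:1, E:1/3, F:5/2.
F has the largest value, 5/2, making it the main broker — the node through which the most shortest paths run.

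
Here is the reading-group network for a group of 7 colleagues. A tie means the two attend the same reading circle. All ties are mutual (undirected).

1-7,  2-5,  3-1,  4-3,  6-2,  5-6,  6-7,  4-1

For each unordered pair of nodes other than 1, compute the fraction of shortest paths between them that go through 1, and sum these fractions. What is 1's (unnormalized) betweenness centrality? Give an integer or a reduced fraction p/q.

Pairs whose geodesics pass through 1 — 6–4: 1; 6–3: 1; 2–4: 1; 2–3: 1; 5–4: 1; 5–3: 1; 4–7: 1; 7–3: 1.
All other pairs contribute 0.
Summing the contributions gives betweenness(1) = 8.

8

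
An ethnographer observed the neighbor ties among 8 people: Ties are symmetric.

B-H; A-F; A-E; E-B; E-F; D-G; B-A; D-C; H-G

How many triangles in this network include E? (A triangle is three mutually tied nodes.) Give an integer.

E's neighbors: A, B, and F.
Neighbor pairs that are themselves tied: E–A–B; E–A–F. Each forms one triangle with E, for 2 in total.

2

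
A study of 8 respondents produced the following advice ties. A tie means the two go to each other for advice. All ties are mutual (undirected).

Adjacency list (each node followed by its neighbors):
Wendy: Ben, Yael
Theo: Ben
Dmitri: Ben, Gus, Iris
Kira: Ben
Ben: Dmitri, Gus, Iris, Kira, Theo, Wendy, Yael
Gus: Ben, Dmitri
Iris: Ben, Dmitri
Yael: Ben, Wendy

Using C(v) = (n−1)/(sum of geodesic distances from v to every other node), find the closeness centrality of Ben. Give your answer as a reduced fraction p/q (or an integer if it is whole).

1

Distances from Ben: Dmitri:1, Gus:1, Iris:1, Kira:1, Theo:1, Wendy:1, Yael:1. Sum = 7.
n = 8, so closeness = 7/7 = 1.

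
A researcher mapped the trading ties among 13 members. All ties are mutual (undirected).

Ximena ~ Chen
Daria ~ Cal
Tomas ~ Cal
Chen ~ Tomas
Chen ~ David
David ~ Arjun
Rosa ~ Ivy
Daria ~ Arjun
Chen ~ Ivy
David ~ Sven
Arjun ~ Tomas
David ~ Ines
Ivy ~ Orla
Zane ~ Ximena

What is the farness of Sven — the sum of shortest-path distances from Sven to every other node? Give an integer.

Distances from Sven: Arjun:2, Cal:4, Chen:2, Daria:3, David:1, Ines:2, Ivy:3, Orla:4, Rosa:4, Tomas:3, Ximena:3, Zane:4.
Sum = 2 + 4 + 2 + 3 + 1 + 2 + 3 + 4 + 4 + 3 + 3 + 4 = 35.

35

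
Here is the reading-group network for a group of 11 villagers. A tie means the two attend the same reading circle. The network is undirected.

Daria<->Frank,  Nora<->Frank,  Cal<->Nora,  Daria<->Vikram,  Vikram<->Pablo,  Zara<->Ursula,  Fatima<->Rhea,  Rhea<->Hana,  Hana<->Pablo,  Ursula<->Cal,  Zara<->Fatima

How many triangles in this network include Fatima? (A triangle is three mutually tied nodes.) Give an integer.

0

Fatima's neighbors are Rhea and Zara, but none of them are tied to each other, so no triangle contains Fatima.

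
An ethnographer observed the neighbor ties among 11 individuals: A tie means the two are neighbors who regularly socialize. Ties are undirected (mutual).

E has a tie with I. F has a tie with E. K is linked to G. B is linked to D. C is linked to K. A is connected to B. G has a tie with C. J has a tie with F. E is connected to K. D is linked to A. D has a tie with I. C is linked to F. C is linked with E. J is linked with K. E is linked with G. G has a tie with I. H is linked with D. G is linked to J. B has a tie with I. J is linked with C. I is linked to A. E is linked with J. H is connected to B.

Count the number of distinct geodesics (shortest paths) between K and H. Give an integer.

4

The shortest distance is 4. The length-4 paths are: K–G–I–D–H; K–E–I–D–H; K–G–I–B–H; K–E–I–B–H.
That gives 4 distinct shortest paths.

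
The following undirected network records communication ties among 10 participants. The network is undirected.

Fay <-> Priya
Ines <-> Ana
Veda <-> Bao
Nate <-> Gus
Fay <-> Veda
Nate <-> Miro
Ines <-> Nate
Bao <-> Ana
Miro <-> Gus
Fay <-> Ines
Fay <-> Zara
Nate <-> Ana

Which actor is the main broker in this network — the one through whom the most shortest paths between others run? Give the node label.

Unnormalized betweenness of each node: Ana:11/2, Bao:5/2, Fay:35/2, Gus:0, Ines:27/2, Miro:0, Nate:14, Priya:0, Veda:3, Zara:0.
Fay has the largest value, 35/2, making it the main broker — the node through which the most shortest paths run.

Fay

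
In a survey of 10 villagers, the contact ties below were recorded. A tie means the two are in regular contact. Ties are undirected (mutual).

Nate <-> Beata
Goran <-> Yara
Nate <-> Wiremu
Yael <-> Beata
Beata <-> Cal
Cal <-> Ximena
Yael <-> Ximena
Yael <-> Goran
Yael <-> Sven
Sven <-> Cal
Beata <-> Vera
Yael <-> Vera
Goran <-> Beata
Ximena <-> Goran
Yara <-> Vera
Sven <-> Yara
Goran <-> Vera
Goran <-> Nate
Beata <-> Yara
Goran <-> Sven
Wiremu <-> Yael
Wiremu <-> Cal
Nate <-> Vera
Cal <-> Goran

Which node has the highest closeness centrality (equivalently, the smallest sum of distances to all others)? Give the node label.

Goran

Farness (sum of distances to all others) for each node — Beata:12, Cal:13, Goran:10, Nate:14, Sven:14, Vera:13, Wiremu:16, Ximena:15, Yael:12, Yara:15.
The smallest farness is 10, for Goran, so Goran has the highest closeness.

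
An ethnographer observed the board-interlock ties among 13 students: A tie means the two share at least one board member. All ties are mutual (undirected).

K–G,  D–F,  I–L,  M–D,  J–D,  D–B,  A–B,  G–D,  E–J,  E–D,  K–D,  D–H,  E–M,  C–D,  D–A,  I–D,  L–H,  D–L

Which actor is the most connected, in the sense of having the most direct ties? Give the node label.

D

Degrees — A:2, B:2, C:1, D:12, E:3, F:1, G:2, H:2, I:2, J:2, K:2, L:3, M:2.
The maximum is 12, attained only by D.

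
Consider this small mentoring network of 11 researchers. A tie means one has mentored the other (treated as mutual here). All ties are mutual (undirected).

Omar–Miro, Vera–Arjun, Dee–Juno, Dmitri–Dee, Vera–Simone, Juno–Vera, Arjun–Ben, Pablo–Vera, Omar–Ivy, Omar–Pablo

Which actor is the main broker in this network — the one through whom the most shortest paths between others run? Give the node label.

Unnormalized betweenness of each node: Arjun:9, Ben:0, Dee:9, Dmitri:0, Ivy:0, Juno:16, Miro:0, Omar:17, Pablo:21, Simone:0, Vera:35.
Vera has the largest value, 35, making it the main broker — the node through which the most shortest paths run.

Vera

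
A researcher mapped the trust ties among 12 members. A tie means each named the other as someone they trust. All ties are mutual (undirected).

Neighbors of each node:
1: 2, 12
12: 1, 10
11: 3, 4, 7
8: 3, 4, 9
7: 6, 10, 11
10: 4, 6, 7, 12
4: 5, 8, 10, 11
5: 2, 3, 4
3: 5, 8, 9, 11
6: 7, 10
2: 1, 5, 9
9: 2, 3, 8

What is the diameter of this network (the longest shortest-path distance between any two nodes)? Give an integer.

Eccentricity of each node (its greatest distance to any other): 1:4, 2:4, 3:4, 4:3, 5:3, 6:4, 7:4, 8:3, 9:4, 10:3, 11:4, 12:4.
The maximum eccentricity is 4, realized for instance by the pair 11–1 via 11 – 4 – 10 – 12 – 1. So the diameter is 4.

4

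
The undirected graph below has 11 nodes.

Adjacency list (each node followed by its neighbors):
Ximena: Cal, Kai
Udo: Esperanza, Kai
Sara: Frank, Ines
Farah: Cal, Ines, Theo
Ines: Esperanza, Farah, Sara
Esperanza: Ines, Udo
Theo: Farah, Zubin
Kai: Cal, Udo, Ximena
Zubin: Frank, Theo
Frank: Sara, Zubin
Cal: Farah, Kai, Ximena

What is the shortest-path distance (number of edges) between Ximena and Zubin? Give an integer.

One shortest route is Ximena – Cal – Farah – Theo – Zubin, which uses 4 edges, and at distance 3 from Ximena we only reach {Esperanza, Ines, Theo}, which does not include Zubin. So d(Ximena,Zubin) = 4.

4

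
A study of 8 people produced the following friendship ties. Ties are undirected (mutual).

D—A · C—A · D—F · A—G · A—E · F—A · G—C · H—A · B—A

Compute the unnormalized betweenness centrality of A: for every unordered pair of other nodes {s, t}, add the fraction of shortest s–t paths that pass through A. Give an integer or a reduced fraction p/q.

19

Pairs whose geodesics pass through A — G–F: 1; G–E: 1; G–B: 1; G–D: 1; G–H: 1; F–E: 1; F–C: 1; F–B: 1; F–H: 1; E–C: 1; E–B: 1; E–D: 1; E–H: 1; C–B: 1 … (+5 more pairs).
All other pairs contribute 0.
Summing the contributions gives betweenness(A) = 19.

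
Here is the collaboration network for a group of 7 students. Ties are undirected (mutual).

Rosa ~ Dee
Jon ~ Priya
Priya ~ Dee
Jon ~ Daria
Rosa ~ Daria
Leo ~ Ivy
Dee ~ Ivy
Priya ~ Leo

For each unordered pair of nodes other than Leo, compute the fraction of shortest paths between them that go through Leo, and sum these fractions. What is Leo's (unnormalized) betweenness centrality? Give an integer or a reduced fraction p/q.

1

Pairs whose geodesics pass through Leo — Ivy–Priya: 1/2; Ivy–Jon: 1/2.
All other pairs contribute 0.
Summing the contributions gives betweenness(Leo) = 1.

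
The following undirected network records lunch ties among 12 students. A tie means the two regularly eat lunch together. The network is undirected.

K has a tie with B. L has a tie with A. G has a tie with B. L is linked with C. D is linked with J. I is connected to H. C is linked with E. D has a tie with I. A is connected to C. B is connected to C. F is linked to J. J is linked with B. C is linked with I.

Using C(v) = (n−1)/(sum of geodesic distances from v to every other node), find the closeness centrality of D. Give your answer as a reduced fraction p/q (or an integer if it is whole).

Distances from D: A:3, B:2, C:2, E:3, F:2, G:3, H:2, I:1, J:1, K:3, L:3. Sum = 25.
n = 12, so closeness = 11/25.

11/25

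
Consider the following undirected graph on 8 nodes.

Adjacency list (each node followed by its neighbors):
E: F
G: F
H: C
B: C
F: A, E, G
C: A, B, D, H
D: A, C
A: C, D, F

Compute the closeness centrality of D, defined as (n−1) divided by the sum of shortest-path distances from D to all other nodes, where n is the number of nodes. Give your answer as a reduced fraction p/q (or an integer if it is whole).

Distances from D: A:1, B:2, C:1, E:3, F:2, G:3, H:2. Sum = 14.
n = 8, so closeness = 7/14 = 1/2.

1/2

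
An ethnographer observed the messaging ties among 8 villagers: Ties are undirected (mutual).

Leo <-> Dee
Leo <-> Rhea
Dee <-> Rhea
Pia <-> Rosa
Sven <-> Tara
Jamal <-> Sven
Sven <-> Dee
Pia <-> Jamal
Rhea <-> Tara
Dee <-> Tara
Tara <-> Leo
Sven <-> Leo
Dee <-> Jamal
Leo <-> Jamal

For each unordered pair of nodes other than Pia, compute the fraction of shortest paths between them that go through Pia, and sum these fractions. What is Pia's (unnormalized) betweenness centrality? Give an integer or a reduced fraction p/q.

Pairs whose geodesics pass through Pia — Sven–Rosa: 1; Dee–Rosa: 1; Rhea–Rosa: 2/2; Leo–Rosa: 1; Tara–Rosa: 3/3; Jamal–Rosa: 1.
All other pairs contribute 0.
Summing the contributions gives betweenness(Pia) = 6.

6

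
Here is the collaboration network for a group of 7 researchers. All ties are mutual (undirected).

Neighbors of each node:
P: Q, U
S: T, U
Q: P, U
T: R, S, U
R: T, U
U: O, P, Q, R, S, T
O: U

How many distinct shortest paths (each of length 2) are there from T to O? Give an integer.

1

The shortest distance is 2, and the only length-2 path is T–U–O. So there is exactly 1 shortest path.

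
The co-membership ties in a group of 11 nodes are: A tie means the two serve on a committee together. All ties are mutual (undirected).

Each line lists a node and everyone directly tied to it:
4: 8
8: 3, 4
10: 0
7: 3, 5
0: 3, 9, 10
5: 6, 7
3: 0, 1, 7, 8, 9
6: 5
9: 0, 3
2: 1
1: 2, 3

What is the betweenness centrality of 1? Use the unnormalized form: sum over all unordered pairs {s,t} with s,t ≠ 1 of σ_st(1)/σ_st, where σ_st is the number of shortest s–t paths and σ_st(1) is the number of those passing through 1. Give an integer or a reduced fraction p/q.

Pairs whose geodesics pass through 1 — 0–2: 1; 5–2: 1; 4–2: 1; 3–2: 1; 9–2: 1; 8–2: 1; 7–2: 1; 6–2: 1; 2–10: 1.
All other pairs contribute 0.
Summing the contributions gives betweenness(1) = 9.

9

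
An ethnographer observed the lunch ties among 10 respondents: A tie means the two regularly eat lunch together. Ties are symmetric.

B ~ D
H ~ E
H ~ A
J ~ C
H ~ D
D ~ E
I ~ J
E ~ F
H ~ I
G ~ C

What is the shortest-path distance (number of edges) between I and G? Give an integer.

3

One shortest route is I – J – C – G, which uses 3 edges, and at distance 2 from I we only reach {A, C, D, E}, which does not include G. So d(I,G) = 3.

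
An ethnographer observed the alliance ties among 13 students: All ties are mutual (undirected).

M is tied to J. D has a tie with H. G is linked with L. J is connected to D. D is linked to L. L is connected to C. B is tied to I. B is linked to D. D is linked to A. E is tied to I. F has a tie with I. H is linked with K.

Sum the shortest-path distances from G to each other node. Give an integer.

Distances from G: A:3, B:3, C:2, D:2, E:5, F:5, H:3, I:4, J:3, K:4, L:1, M:4.
Sum = 3 + 3 + 2 + 2 + 5 + 5 + 3 + 4 + 3 + 4 + 1 + 4 = 39.

39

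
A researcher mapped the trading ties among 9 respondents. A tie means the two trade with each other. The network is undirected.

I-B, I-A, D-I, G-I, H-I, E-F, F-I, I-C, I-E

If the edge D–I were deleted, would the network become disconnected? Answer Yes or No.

Without the D–I edge there is no alternate route between D and I, so the network disconnects. It is a bridge.

Yes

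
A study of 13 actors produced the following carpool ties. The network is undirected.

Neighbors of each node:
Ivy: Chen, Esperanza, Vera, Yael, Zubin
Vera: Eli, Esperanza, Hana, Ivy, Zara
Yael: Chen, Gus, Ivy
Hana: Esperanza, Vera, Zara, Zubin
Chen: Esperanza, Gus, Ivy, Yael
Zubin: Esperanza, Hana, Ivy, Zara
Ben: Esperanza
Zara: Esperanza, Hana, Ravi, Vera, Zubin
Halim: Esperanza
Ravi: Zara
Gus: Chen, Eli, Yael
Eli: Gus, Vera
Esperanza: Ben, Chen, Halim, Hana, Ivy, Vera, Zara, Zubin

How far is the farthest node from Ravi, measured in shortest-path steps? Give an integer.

4

Distances from Ravi: Ben:3, Chen:3, Eli:3, Esperanza:2, Gus:4, Halim:3, Hana:2, Ivy:3, Vera:2, Yael:4, Zara:1, Zubin:2.
The largest is 4 (to Gus and Yael), so the eccentricity of Ravi is 4.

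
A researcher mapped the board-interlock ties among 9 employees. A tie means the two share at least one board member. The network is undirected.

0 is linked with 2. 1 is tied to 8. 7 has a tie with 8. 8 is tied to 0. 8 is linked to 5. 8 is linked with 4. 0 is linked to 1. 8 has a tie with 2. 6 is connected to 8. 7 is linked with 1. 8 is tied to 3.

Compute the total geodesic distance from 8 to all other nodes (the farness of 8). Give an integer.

8

Distances from 8: 0:1, 1:1, 2:1, 3:1, 4:1, 5:1, 6:1, 7:1.
Sum = 1 + 1 + 1 + 1 + 1 + 1 + 1 + 1 = 8.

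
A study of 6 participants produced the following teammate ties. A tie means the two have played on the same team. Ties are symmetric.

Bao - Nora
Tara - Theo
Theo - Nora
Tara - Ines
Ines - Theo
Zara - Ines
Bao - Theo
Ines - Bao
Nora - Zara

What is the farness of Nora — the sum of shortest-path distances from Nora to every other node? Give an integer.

Distances from Nora: Bao:1, Ines:2, Tara:2, Theo:1, Zara:1.
Sum = 1 + 2 + 2 + 1 + 1 = 7.

7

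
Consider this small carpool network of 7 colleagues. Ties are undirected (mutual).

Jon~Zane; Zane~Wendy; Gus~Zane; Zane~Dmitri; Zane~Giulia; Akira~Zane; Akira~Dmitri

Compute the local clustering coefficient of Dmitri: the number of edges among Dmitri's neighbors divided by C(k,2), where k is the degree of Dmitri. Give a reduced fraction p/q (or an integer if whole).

Dmitri's neighbors: Akira and Zane (k = 2).
Possible neighbor pairs: C(2,2) = 1. Edges among them: Akira–Zane → e = 1.
Clustering(Dmitri) = 1/1.

1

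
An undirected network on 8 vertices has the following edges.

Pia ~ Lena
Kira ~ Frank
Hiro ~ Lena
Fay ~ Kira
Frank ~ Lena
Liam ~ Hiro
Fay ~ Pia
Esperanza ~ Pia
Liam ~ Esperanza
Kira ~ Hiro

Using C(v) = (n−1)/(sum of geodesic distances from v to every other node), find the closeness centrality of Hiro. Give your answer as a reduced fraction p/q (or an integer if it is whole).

7/11

Distances from Hiro: Esperanza:2, Fay:2, Frank:2, Kira:1, Lena:1, Liam:1, Pia:2. Sum = 11.
n = 8, so closeness = 7/11.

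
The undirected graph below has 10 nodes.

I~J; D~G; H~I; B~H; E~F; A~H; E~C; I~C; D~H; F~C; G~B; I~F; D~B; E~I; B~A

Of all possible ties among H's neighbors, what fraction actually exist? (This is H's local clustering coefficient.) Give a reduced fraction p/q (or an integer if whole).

1/3

H's neighbors: A, B, D, and I (k = 4).
Possible neighbor pairs: C(4,2) = 6. Edges among them: A–B, B–D → e = 2.
Clustering(H) = 2/6 = 1/3.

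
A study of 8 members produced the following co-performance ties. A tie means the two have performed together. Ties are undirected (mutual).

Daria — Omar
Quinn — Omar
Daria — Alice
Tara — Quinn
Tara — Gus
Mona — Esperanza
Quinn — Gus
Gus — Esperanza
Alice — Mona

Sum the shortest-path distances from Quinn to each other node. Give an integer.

Distances from Quinn: Alice:3, Daria:2, Esperanza:2, Gus:1, Mona:3, Omar:1, Tara:1.
Sum = 3 + 2 + 2 + 1 + 3 + 1 + 1 = 13.

13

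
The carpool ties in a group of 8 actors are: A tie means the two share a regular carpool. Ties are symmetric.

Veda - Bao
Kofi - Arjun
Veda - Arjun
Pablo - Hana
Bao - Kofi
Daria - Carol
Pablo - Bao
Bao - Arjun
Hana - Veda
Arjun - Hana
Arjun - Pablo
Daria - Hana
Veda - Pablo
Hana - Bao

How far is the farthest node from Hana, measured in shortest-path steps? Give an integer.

2

Distances from Hana: Arjun:1, Bao:1, Carol:2, Daria:1, Kofi:2, Pablo:1, Veda:1.
The largest is 2 (to Kofi and Carol), so the eccentricity of Hana is 2.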